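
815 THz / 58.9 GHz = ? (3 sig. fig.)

(815 × 10¹²) / (58.9 × 10⁹) = 13.84 × 10³

13800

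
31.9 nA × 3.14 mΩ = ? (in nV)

0.100166 nV

31.9e-9 × 3.14e-3 = 100.166e-12 V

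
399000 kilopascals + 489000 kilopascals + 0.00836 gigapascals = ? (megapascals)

In megapascals:
  399000 kilopascals = 399000 × 10^-3 megapascals = 399
  489000 kilopascals = 489000 × 10^-3 megapascals = 489
  0.00836 gigapascals = 0.00836 × 10^3 megapascals = 8.36
Sum: 399 + 489 + 8.36 = 896.36

896.36 megapascals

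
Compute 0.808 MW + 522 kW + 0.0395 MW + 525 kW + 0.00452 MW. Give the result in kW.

1899.02 kW

In kW:
  0.808 MW = 0.808 × 10³ kW = 808
  522 kW → 522
  0.0395 MW = 0.0395 × 10³ kW = 39.5
  525 kW → 525
  0.00452 MW = 0.00452 × 10³ kW = 4.52
Sum: 808 + 522 + 39.5 + 525 + 4.52 = 1899.02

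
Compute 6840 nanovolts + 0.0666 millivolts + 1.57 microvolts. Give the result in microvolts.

75.01 microvolts

In microvolts:
  6840 nanovolts = 6840 × 10⁻³ microvolts = 6.84
  0.0666 millivolts = 0.0666 × 10³ microvolts = 66.6
  1.57 microvolts → 1.57
Sum: 6.84 + 66.6 + 1.57 = 75.01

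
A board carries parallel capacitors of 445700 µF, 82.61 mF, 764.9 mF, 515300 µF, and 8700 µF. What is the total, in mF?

In mF:
  445700 µF = 445700 × 10^-3 mF = 445.7
  82.61 mF → 82.61
  764.9 mF → 764.9
  515300 µF = 515300 × 10^-3 mF = 515.3
  8700 µF = 8700 × 10^-3 mF = 8.7
Sum: 445.7 + 82.61 + 764.9 + 515.3 + 8.7 = 1817.21

1817.21 mF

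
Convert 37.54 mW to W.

0.03754 W

milli = 1e-3, (no prefix) = 1e0; factor is 1e-3.
37.54 × 1e-3 = 0.03754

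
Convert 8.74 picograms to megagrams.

0.00000000000000000874 megagrams

pico = 1e-12, mega = 1e6; factor is 1e-18.
8.74 × 1e-18 = 0.00000000000000000874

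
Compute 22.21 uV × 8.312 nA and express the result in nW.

0.00018460952 nW

22.21 × 10^-6 × 8.312 × 10^-9 = 184.60952 × 10^-15 W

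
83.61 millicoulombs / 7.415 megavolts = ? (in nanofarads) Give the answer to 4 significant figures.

(83.61 × 10⁻³) / (7.415 × 10⁶) = 11.2758 × 10⁻⁹ F

11.28 nanofarads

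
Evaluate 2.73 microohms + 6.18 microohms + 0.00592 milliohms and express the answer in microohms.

14.83 microohms

In microohms:
  2.73 microohms → 2.73
  6.18 microohms → 6.18
  0.00592 milliohms = 0.00592 × 10^3 microohms = 5.92
Sum: 2.73 + 6.18 + 5.92 = 14.83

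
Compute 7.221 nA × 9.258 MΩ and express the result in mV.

66.852018 mV

7.221 × 10^-9 × 9.258 × 10^6 = 66.852018 × 10^-3 V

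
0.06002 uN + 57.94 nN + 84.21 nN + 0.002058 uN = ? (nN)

204.228 nN

In nN:
  0.06002 uN = 0.06002 × 10³ nN = 60.02
  57.94 nN → 57.94
  84.21 nN → 84.21
  0.002058 uN = 0.002058 × 10³ nN = 2.058
Sum: 60.02 + 57.94 + 84.21 + 2.058 = 204.228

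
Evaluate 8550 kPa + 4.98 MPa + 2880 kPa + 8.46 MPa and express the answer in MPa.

24.87 MPa

In MPa:
  8550 kPa = 8550 × 10⁻³ MPa = 8.55
  4.98 MPa → 4.98
  2880 kPa = 2880 × 10⁻³ MPa = 2.88
  8.46 MPa → 8.46
Sum: 8.55 + 4.98 + 2.88 + 8.46 = 24.87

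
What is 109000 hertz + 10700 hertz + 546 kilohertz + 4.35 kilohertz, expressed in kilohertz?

670.05 kilohertz

In kilohertz:
  109000 hertz = 109000 × 10^-3 kilohertz = 109
  10700 hertz = 10700 × 10^-3 kilohertz = 10.7
  546 kilohertz → 546
  4.35 kilohertz → 4.35
Sum: 109 + 10.7 + 546 + 4.35 = 670.05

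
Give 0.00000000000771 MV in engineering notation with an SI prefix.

= 7.71e-6 V; 1e-6 is micro.

7.71 µV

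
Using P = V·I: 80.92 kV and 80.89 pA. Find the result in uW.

80.92e3 × 80.89e-12 = 6545.6188e-9 W

6.5456188 uW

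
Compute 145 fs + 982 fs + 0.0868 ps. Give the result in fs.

1213.8 fs

In fs:
  145 fs → 145
  982 fs → 982
  0.0868 ps = 0.0868 × 10³ fs = 86.8
Sum: 145 + 982 + 86.8 = 1213.8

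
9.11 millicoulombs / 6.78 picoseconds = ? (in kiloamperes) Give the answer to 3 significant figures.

1340000 kiloamperes

(9.11e-3) / (6.78e-12) = 1.3437e9 A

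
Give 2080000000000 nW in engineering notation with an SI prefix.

= 2.08 × 10³ W; 10³ is kilo.

2.08 kW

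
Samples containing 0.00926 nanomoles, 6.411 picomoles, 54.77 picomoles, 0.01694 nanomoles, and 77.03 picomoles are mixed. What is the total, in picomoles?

164.411 picomoles

In picomoles:
  0.00926 nanomoles = 0.00926 × 10³ picomoles = 9.26
  6.411 picomoles → 6.411
  54.77 picomoles → 54.77
  0.01694 nanomoles = 0.01694 × 10³ picomoles = 16.94
  77.03 picomoles → 77.03
Sum: 9.26 + 6.411 + 54.77 + 16.94 + 77.03 = 164.411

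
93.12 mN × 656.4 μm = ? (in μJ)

93.12 × 10^-3 × 656.4 × 10^-6 = 61123.968 × 10^-9 J

61.123968 μJ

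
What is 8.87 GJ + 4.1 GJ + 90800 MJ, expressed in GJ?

In GJ:
  8.87 GJ → 8.87
  4.1 GJ → 4.1
  90800 MJ = 90800 × 10^-3 GJ = 90.8
Sum: 8.87 + 4.1 + 90.8 = 103.77

103.77 GJ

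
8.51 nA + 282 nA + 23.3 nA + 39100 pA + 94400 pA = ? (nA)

447.31 nA

In nA:
  8.51 nA → 8.51
  282 nA → 282
  23.3 nA → 23.3
  39100 pA = 39100e-3 nA = 39.1
  94400 pA = 94400e-3 nA = 94.4
Sum: 8.51 + 282 + 23.3 + 39.1 + 94.4 = 447.31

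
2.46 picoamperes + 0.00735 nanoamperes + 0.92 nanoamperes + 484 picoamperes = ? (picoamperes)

1413.81 picoamperes

In picoamperes:
  2.46 picoamperes → 2.46
  0.00735 nanoamperes = 0.00735e3 picoamperes = 7.35
  0.92 nanoamperes = 0.92e3 picoamperes = 920
  484 picoamperes → 484
Sum: 2.46 + 7.35 + 920 + 484 = 1413.81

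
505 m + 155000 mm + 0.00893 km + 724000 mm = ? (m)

In m:
  505 m → 505
  155000 mm = 155000e-3 m = 155
  0.00893 km = 0.00893e3 m = 8.93
  724000 mm = 724000e-3 m = 724
Sum: 505 + 155 + 8.93 + 724 = 1392.93

1392.93 m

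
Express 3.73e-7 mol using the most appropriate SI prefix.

= 373e-9 mol; 1e-9 is nano.

373 nmol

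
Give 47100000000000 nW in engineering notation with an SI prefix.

= 47.1 × 10³ W; 10³ is kilo.

47.1 kW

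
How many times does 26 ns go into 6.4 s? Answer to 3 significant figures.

246000000

(6.4) / (26 × 10^-9) = 0.2462 × 10^9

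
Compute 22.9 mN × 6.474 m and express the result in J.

22.9e-3 × 6.474 = 148.2546e-3 J

0.1482546 J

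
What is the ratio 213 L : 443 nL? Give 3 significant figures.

(213) / (443 × 10⁻⁹) = 0.4808 × 10⁹

481000000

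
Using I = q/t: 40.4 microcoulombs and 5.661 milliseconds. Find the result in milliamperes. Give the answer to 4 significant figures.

7.137 milliamperes

(40.4 × 10⁻⁶) / (5.661 × 10⁻³) = 7.13655 × 10⁻³ A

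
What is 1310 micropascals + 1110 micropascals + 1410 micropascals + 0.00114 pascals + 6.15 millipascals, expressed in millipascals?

In millipascals:
  1310 micropascals = 1310e-3 millipascals = 1.31
  1110 micropascals = 1110e-3 millipascals = 1.11
  1410 micropascals = 1410e-3 millipascals = 1.41
  0.00114 pascals = 0.00114e3 millipascals = 1.14
  6.15 millipascals → 6.15
Sum: 1.31 + 1.11 + 1.41 + 1.14 + 6.15 = 11.12

11.12 millipascals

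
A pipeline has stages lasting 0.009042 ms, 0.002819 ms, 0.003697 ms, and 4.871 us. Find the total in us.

In us:
  0.009042 ms = 0.009042 × 10³ us = 9.042
  0.002819 ms = 0.002819 × 10³ us = 2.819
  0.003697 ms = 0.003697 × 10³ us = 3.697
  4.871 us → 4.871
Sum: 9.042 + 2.819 + 3.697 + 4.871 = 20.429

20.429 us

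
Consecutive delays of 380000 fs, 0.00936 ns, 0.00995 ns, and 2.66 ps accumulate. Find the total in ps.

401.97 ps

In ps:
  380000 fs = 380000 × 10^-3 ps = 380
  0.00936 ns = 0.00936 × 10^3 ps = 9.36
  0.00995 ns = 0.00995 × 10^3 ps = 9.95
  2.66 ps → 2.66
Sum: 380 + 9.36 + 9.95 + 2.66 = 401.97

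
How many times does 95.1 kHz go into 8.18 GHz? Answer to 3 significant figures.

86000

(8.18 × 10⁹) / (95.1 × 10³) = 0.08601 × 10⁶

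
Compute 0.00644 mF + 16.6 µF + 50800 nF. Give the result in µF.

In µF:
  0.00644 mF = 0.00644 × 10³ µF = 6.44
  16.6 µF → 16.6
  50800 nF = 50800 × 10⁻³ µF = 50.8
Sum: 6.44 + 16.6 + 50.8 = 73.84

73.84 µF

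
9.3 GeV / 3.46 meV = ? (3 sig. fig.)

2690000000000

(9.3 × 10^9) / (3.46 × 10^-3) = 2.688 × 10^12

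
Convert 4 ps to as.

pico = 10⁻¹², atto = 10⁻¹⁸; factor is 10⁶.
4 × 10⁶ = 4000000

4000000 as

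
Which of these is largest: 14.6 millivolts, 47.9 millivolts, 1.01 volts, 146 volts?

146 volts

14.6 millivolts = 0.0146 volts
47.9 millivolts = 0.0479 volts
1.01 volts = 1.01 volts
146 volts = 146 volts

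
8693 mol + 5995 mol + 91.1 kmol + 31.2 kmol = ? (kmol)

In kmol:
  8693 mol = 8693 × 10^-3 kmol = 8.693
  5995 mol = 5995 × 10^-3 kmol = 5.995
  91.1 kmol → 91.1
  31.2 kmol → 31.2
Sum: 8.693 + 5.995 + 91.1 + 31.2 = 136.988

136.988 kmol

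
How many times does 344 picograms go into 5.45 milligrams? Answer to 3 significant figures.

(5.45 × 10^-3) / (344 × 10^-12) = 0.01584 × 10^9

15800000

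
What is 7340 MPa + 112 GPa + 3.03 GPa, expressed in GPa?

122.37 GPa

In GPa:
  7340 MPa = 7340e-3 GPa = 7.34
  112 GPa → 112
  3.03 GPa → 3.03
Sum: 7.34 + 112 + 3.03 = 122.37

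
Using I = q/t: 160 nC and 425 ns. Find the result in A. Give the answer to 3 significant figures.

0.376 A

(160 × 10⁻⁹) / (425 × 10⁻⁹) = 0.37647 A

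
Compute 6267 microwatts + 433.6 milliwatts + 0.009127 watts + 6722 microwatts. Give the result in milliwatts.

In milliwatts:
  6267 microwatts = 6267 × 10^-3 milliwatts = 6.267
  433.6 milliwatts → 433.6
  0.009127 watts = 0.009127 × 10^3 milliwatts = 9.127
  6722 microwatts = 6722 × 10^-3 milliwatts = 6.722
Sum: 6.267 + 433.6 + 9.127 + 6.722 = 455.716

455.716 milliwatts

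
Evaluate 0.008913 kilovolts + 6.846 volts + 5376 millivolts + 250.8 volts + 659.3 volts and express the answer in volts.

In volts:
  0.008913 kilovolts = 0.008913 × 10^3 volts = 8.913
  6.846 volts → 6.846
  5376 millivolts = 5376 × 10^-3 volts = 5.376
  250.8 volts → 250.8
  659.3 volts → 659.3
Sum: 8.913 + 6.846 + 5.376 + 250.8 + 659.3 = 931.235

931.235 volts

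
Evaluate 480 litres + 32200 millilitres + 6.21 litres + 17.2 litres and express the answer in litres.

In litres:
  480 litres → 480
  32200 millilitres = 32200e-3 litres = 32.2
  6.21 litres → 6.21
  17.2 litres → 17.2
Sum: 480 + 32.2 + 6.21 + 17.2 = 535.61

535.61 litres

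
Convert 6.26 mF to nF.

milli = 10⁻³, nano = 10⁻⁹; factor is 10⁶.
6.26 × 10⁶ = 6260000

6260000 nF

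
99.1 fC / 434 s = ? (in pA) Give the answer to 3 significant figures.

0.000228 pA

(99.1 × 10⁻¹⁵) / (434) = 0.22834 × 10⁻¹⁵ A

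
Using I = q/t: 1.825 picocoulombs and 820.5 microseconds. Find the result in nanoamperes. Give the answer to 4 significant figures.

(1.825e-12) / (820.5e-6) = 0.00222425e-6 A

2.224 nanoamperes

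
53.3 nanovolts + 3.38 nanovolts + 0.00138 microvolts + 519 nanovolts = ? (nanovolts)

577.06 nanovolts

In nanovolts:
  53.3 nanovolts → 53.3
  3.38 nanovolts → 3.38
  0.00138 microvolts = 0.00138 × 10^3 nanovolts = 1.38
  519 nanovolts → 519
Sum: 53.3 + 3.38 + 1.38 + 519 = 577.06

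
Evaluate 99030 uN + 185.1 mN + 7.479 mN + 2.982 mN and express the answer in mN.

294.591 mN

In mN:
  99030 uN = 99030 × 10⁻³ mN = 99.03
  185.1 mN → 185.1
  7.479 mN → 7.479
  2.982 mN → 2.982
Sum: 99.03 + 185.1 + 7.479 + 2.982 = 294.591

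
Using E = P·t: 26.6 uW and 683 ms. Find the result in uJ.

18.1678 uJ

26.6 × 10⁻⁶ × 683 × 10⁻³ = 18167.8 × 10⁻⁹ J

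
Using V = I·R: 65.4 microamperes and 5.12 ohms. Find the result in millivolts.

65.4e-6 × 5.12 = 334.848e-6 V

0.334848 millivolts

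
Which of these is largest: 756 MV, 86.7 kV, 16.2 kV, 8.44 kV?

756 MV = 756000000 V
86.7 kV = 86700 V
16.2 kV = 16200 V
8.44 kV = 8440 V

756 MV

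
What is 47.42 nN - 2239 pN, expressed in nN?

45.181 nN

In nN:
  47.42 nN → 47.42
  2239 pN = 2239e-3 nN = 2.239
Difference: 47.42 - 2.239 = 45.181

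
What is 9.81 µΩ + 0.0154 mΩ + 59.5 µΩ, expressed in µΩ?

84.71 µΩ

In µΩ:
  9.81 µΩ → 9.81
  0.0154 mΩ = 0.0154 × 10³ µΩ = 15.4
  59.5 µΩ → 59.5
Sum: 9.81 + 15.4 + 59.5 = 84.71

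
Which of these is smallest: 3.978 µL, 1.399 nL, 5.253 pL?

3.978 µL = 0.000003978 L
1.399 nL = 0.000000001399 L
5.253 pL = 0.000000000005253 L

5.253 pL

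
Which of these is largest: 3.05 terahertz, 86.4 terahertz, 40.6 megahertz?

3.05 terahertz = 3050000000000 hertz
86.4 terahertz = 86400000000000 hertz
40.6 megahertz = 40600000 hertz

86.4 terahertz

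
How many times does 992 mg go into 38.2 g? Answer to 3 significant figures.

38.5

(38.2) / (992e-3) = 0.03851e3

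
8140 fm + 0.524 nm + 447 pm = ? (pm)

In pm:
  8140 fm = 8140 × 10⁻³ pm = 8.14
  0.524 nm = 0.524 × 10³ pm = 524
  447 pm → 447
Sum: 8.14 + 524 + 447 = 979.14

979.14 pm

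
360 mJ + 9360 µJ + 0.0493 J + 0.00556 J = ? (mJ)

424.22 mJ

In mJ:
  360 mJ → 360
  9360 µJ = 9360 × 10⁻³ mJ = 9.36
  0.0493 J = 0.0493 × 10³ mJ = 49.3
  0.00556 J = 0.00556 × 10³ mJ = 5.56
Sum: 360 + 9.36 + 49.3 + 5.56 = 424.22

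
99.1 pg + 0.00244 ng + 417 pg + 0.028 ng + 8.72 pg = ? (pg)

In pg:
  99.1 pg → 99.1
  0.00244 ng = 0.00244e3 pg = 2.44
  417 pg → 417
  0.028 ng = 0.028e3 pg = 28
  8.72 pg → 8.72
Sum: 99.1 + 2.44 + 417 + 28 + 8.72 = 555.26

555.26 pg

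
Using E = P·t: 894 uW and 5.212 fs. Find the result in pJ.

894e-6 × 5.212e-15 = 4659.528e-21 J

0.000004659528 pJ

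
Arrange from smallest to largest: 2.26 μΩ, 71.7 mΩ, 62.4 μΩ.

2.26 μΩ = 0.00000226 Ω
71.7 mΩ = 0.0717 Ω
62.4 μΩ = 0.0000624 Ω

2.26 μΩ < 62.4 μΩ < 71.7 mΩ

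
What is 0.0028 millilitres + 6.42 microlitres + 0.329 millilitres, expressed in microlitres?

338.22 microlitres

In microlitres:
  0.0028 millilitres = 0.0028e3 microlitres = 2.8
  6.42 microlitres → 6.42
  0.329 millilitres = 0.329e3 microlitres = 329
Sum: 2.8 + 6.42 + 329 = 338.22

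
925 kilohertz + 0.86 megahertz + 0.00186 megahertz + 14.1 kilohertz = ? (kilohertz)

1800.96 kilohertz

In kilohertz:
  925 kilohertz → 925
  0.86 megahertz = 0.86e3 kilohertz = 860
  0.00186 megahertz = 0.00186e3 kilohertz = 1.86
  14.1 kilohertz → 14.1
Sum: 925 + 860 + 1.86 + 14.1 = 1800.96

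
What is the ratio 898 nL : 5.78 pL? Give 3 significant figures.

155000

(898 × 10^-9) / (5.78 × 10^-12) = 155.4 × 10^3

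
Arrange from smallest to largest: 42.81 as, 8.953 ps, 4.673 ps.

42.81 as < 4.673 ps < 8.953 ps

42.81 as = 0.00000000000000004281 s
8.953 ps = 0.000000000008953 s
4.673 ps = 0.000000000004673 s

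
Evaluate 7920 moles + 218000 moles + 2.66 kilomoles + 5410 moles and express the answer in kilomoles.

In kilomoles:
  7920 moles = 7920e-3 kilomoles = 7.92
  218000 moles = 218000e-3 kilomoles = 218
  2.66 kilomoles → 2.66
  5410 moles = 5410e-3 kilomoles = 5.41
Sum: 7.92 + 218 + 2.66 + 5.41 = 233.99

233.99 kilomoles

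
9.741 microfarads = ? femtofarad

micro = 1e-6, femto = 1e-15; factor is 1e9.
9.741 × 1e9 = 9741000000

9741000000 femtofarads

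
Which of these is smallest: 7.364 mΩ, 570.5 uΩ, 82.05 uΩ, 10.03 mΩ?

7.364 mΩ = 0.007364 Ω
570.5 uΩ = 0.0005705 Ω
82.05 uΩ = 0.00008205 Ω
10.03 mΩ = 0.01003 Ω

82.05 uΩ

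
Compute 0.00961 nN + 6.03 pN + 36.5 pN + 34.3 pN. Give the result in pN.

In pN:
  0.00961 nN = 0.00961e3 pN = 9.61
  6.03 pN → 6.03
  36.5 pN → 36.5
  34.3 pN → 34.3
Sum: 9.61 + 6.03 + 36.5 + 34.3 = 86.44

86.44 pN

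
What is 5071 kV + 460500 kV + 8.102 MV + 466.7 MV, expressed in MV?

940.373 MV

In MV:
  5071 kV = 5071 × 10^-3 MV = 5.071
  460500 kV = 460500 × 10^-3 MV = 460.5
  8.102 MV → 8.102
  466.7 MV → 466.7
Sum: 5.071 + 460.5 + 8.102 + 466.7 = 940.373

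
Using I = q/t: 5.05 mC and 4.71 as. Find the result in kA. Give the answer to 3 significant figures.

(5.05e-3) / (4.71e-18) = 1.0722e15 A

1070000000000 kA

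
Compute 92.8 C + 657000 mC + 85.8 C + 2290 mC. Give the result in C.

In C:
  92.8 C → 92.8
  657000 mC = 657000 × 10⁻³ C = 657
  85.8 C → 85.8
  2290 mC = 2290 × 10⁻³ C = 2.29
Sum: 92.8 + 657 + 85.8 + 2.29 = 837.89

837.89 C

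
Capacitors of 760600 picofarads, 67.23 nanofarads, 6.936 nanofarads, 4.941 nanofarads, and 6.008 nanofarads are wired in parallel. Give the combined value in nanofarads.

845.715 nanofarads

In nanofarads:
  760600 picofarads = 760600 × 10⁻³ nanofarads = 760.6
  67.23 nanofarads → 67.23
  6.936 nanofarads → 6.936
  4.941 nanofarads → 4.941
  6.008 nanofarads → 6.008
Sum: 760.6 + 67.23 + 6.936 + 4.941 + 6.008 = 845.715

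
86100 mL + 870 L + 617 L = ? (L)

In L:
  86100 mL = 86100 × 10⁻³ L = 86.1
  870 L → 870
  617 L → 617
Sum: 86.1 + 870 + 617 = 1573.1

1573.1 L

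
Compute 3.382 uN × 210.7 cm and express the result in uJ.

3.382 × 10^-6 × 210.7 × 10^-2 = 712.5874 × 10^-8 J

7.125874 uJ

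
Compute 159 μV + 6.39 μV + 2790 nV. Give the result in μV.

168.18 μV

In μV:
  159 μV → 159
  6.39 μV → 6.39
  2790 nV = 2790e-3 μV = 2.79
Sum: 159 + 6.39 + 2.79 = 168.18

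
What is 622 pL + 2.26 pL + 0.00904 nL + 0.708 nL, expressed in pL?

1341.3 pL

In pL:
  622 pL → 622
  2.26 pL → 2.26
  0.00904 nL = 0.00904 × 10³ pL = 9.04
  0.708 nL = 0.708 × 10³ pL = 708
Sum: 622 + 2.26 + 9.04 + 708 = 1341.3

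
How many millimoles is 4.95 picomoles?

0.00000000495 millimoles

pico = 10^-12, milli = 10^-3; factor is 10^-9.
4.95 × 10^-9 = 0.00000000495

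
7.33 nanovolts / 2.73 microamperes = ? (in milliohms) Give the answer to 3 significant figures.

(7.33 × 10⁻⁹) / (2.73 × 10⁻⁶) = 2.685 × 10⁻³ Ω

2.68 milliohms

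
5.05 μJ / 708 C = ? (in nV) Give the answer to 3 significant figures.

7.13 nV

(5.05 × 10⁻⁶) / (708) = 0.0071328 × 10⁻⁶ V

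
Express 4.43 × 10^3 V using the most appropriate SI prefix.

= 4.43 × 10^3 V; 10^3 is kilo.

4.43 kV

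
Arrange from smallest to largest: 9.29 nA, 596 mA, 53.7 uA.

9.29 nA = 0.00000000929 A
596 mA = 0.596 A
53.7 uA = 0.0000537 A

9.29 nA < 53.7 uA < 596 mA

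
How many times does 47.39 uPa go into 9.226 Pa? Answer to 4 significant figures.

194700

(9.226) / (47.39e-6) = 0.19468e6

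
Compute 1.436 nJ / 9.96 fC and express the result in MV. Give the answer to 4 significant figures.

0.1442 MV

(1.436 × 10⁻⁹) / (9.96 × 10⁻¹⁵) = 0.144177 × 10⁶ V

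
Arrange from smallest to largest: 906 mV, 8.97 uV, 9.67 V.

8.97 uV < 906 mV < 9.67 V

906 mV = 0.906 V
8.97 uV = 0.00000897 V
9.67 V = 9.67 V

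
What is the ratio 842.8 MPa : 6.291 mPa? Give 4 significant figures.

(842.8 × 10⁶) / (6.291 × 10⁻³) = 133.97 × 10⁹

134000000000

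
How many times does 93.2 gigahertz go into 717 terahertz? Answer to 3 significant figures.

7690

(717 × 10¹²) / (93.2 × 10⁹) = 7.693 × 10³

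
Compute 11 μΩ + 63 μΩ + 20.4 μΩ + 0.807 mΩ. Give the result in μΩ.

901.4 μΩ

In μΩ:
  11 μΩ → 11
  63 μΩ → 63
  20.4 μΩ → 20.4
  0.807 mΩ = 0.807e3 μΩ = 807
Sum: 11 + 63 + 20.4 + 807 = 901.4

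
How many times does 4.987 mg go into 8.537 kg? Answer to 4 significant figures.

(8.537 × 10³) / (4.987 × 10⁻³) = 1.7119 × 10⁶

1712000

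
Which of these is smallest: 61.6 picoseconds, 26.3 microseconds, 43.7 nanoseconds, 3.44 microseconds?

61.6 picoseconds

61.6 picoseconds = 0.0000000000616 seconds
26.3 microseconds = 0.0000263 seconds
43.7 nanoseconds = 0.0000000437 seconds
3.44 microseconds = 0.00000344 seconds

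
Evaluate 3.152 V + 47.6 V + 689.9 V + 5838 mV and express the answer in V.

746.49 V

In V:
  3.152 V → 3.152
  47.6 V → 47.6
  689.9 V → 689.9
  5838 mV = 5838 × 10⁻³ V = 5.838
Sum: 3.152 + 47.6 + 689.9 + 5.838 = 746.49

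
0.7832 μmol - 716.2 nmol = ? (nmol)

67 nmol

In nmol:
  0.7832 μmol = 0.7832 × 10^3 nmol = 783.2
  716.2 nmol → 716.2
Difference: 783.2 - 716.2 = 67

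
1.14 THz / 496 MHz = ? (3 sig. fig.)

(1.14 × 10¹²) / (496 × 10⁶) = 0.002298 × 10⁶

2300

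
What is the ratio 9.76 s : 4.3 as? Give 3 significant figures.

(9.76) / (4.3e-18) = 2.27e18

2270000000000000000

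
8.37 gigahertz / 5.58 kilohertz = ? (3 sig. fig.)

(8.37 × 10^9) / (5.58 × 10^3) = 1.5 × 10^6

1500000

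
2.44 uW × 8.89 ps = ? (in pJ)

0.0000216916 pJ

2.44 × 10⁻⁶ × 8.89 × 10⁻¹² = 21.6916 × 10⁻¹⁸ J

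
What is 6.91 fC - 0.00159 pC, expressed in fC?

5.32 fC

In fC:
  6.91 fC → 6.91
  0.00159 pC = 0.00159e3 fC = 1.59
Difference: 6.91 - 1.59 = 5.32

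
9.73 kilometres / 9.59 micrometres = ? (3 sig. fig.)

(9.73 × 10^3) / (9.59 × 10^-6) = 1.015 × 10^9

1010000000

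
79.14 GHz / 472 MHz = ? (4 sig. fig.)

167.7

(79.14 × 10⁹) / (472 × 10⁶) = 0.16767 × 10³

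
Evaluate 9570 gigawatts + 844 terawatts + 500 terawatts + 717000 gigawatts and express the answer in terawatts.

2070.57 terawatts

In terawatts:
  9570 gigawatts = 9570e-3 terawatts = 9.57
  844 terawatts → 844
  500 terawatts → 500
  717000 gigawatts = 717000e-3 terawatts = 717
Sum: 9.57 + 844 + 500 + 717 = 2070.57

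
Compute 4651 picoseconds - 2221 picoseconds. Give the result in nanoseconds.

2.43 nanoseconds

In nanoseconds:
  4651 picoseconds = 4651 × 10^-3 nanoseconds = 4.651
  2221 picoseconds = 2221 × 10^-3 nanoseconds = 2.221
Difference: 4.651 - 2.221 = 2.43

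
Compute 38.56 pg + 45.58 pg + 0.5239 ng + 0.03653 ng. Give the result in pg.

644.57 pg

In pg:
  38.56 pg → 38.56
  45.58 pg → 45.58
  0.5239 ng = 0.5239 × 10^3 pg = 523.9
  0.03653 ng = 0.03653 × 10^3 pg = 36.53
Sum: 38.56 + 45.58 + 523.9 + 36.53 = 644.57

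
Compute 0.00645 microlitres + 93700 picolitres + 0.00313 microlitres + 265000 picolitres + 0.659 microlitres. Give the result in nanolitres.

1027.28 nanolitres

In nanolitres:
  0.00645 microlitres = 0.00645 × 10^3 nanolitres = 6.45
  93700 picolitres = 93700 × 10^-3 nanolitres = 93.7
  0.00313 microlitres = 0.00313 × 10^3 nanolitres = 3.13
  265000 picolitres = 265000 × 10^-3 nanolitres = 265
  0.659 microlitres = 0.659 × 10^3 nanolitres = 659
Sum: 6.45 + 93.7 + 3.13 + 265 + 659 = 1027.28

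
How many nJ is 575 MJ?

575000000000000000 nJ

mega = 10^6, nano = 10^-9; factor is 10^15.
575 × 10^15 = 575000000000000000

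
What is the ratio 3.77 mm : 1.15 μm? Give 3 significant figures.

3280

(3.77e-3) / (1.15e-6) = 3.278e3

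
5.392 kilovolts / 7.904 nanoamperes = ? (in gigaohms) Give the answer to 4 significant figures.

682.2 gigaohms

(5.392 × 10³) / (7.904 × 10⁻⁹) = 0.682186 × 10¹² Ω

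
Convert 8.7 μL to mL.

0.0087 mL

micro = 10^-6, milli = 10^-3; factor is 10^-3.
8.7 × 10^-3 = 0.0087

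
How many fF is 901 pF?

901000 fF

pico = 1e-12, femto = 1e-15; factor is 1e3.
901 × 1e3 = 901000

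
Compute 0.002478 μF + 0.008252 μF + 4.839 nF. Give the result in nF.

In nF:
  0.002478 μF = 0.002478 × 10³ nF = 2.478
  0.008252 μF = 0.008252 × 10³ nF = 8.252
  4.839 nF → 4.839
Sum: 2.478 + 8.252 + 4.839 = 15.569

15.569 nF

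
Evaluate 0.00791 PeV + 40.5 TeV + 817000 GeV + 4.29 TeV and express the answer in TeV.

869.7 TeV

In TeV:
  0.00791 PeV = 0.00791 × 10³ TeV = 7.91
  40.5 TeV → 40.5
  817000 GeV = 817000 × 10⁻³ TeV = 817
  4.29 TeV → 4.29
Sum: 7.91 + 40.5 + 817 + 4.29 = 869.7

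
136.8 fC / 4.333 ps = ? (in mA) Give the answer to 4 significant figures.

(136.8e-15) / (4.333e-12) = 31.5717e-3 A

31.57 mA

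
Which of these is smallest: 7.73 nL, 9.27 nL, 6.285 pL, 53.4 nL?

6.285 pL

7.73 nL = 0.00000000773 L
9.27 nL = 0.00000000927 L
6.285 pL = 0.000000000006285 L
53.4 nL = 0.0000000534 L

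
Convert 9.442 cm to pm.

centi = 10⁻², pico = 10⁻¹²; factor is 10¹⁰.
9.442 × 10¹⁰ = 94420000000

94420000000 pm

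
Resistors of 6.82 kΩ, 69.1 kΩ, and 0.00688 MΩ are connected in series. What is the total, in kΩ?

82.8 kΩ

In kΩ:
  6.82 kΩ → 6.82
  69.1 kΩ → 69.1
  0.00688 MΩ = 0.00688 × 10³ kΩ = 6.88
Sum: 6.82 + 69.1 + 6.88 = 82.8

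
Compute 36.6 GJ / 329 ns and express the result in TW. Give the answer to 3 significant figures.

(36.6 × 10⁹) / (329 × 10⁻⁹) = 0.11125 × 10¹⁸ W

111000 TW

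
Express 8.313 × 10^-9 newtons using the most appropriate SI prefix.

8.313 nanonewtons

= 8.313 × 10^-9 newtons; 10^-9 is nano.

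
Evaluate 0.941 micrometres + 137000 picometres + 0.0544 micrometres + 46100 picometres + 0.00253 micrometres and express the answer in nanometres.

1181.03 nanometres

In nanometres:
  0.941 micrometres = 0.941e3 nanometres = 941
  137000 picometres = 137000e-3 nanometres = 137
  0.0544 micrometres = 0.0544e3 nanometres = 54.4
  46100 picometres = 46100e-3 nanometres = 46.1
  0.00253 micrometres = 0.00253e3 nanometres = 2.53
Sum: 941 + 137 + 54.4 + 46.1 + 2.53 = 1181.03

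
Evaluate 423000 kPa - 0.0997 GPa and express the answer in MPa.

In MPa:
  423000 kPa = 423000e-3 MPa = 423
  0.0997 GPa = 0.0997e3 MPa = 99.7
Difference: 423 - 99.7 = 323.3

323.3 MPa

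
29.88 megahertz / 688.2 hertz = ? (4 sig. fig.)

(29.88 × 10^6) / (688.2) = 0.043418 × 10^6

43420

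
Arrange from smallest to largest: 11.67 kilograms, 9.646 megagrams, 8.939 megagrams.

11.67 kilograms < 8.939 megagrams < 9.646 megagrams

11.67 kilograms = 11670 grams
9.646 megagrams = 9646000 grams
8.939 megagrams = 8939000 grams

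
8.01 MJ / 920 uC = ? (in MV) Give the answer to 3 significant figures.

8710 MV

(8.01 × 10^6) / (920 × 10^-6) = 0.0087065 × 10^12 V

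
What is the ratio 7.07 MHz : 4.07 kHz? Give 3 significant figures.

(7.07 × 10⁶) / (4.07 × 10³) = 1.737 × 10³

1740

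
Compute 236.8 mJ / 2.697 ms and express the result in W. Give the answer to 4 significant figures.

87.80 W

(236.8e-3) / (2.697e-3) = 87.8013 W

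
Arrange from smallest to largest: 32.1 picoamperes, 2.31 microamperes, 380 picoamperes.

32.1 picoamperes = 0.0000000000321 amperes
2.31 microamperes = 0.00000231 amperes
380 picoamperes = 0.00000000038 amperes

32.1 picoamperes < 380 picoamperes < 2.31 microamperes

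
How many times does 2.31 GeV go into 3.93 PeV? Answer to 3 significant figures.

(3.93 × 10^15) / (2.31 × 10^9) = 1.701 × 10^6

1700000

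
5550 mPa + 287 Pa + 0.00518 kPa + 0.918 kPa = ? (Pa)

In Pa:
  5550 mPa = 5550 × 10⁻³ Pa = 5.55
  287 Pa → 287
  0.00518 kPa = 0.00518 × 10³ Pa = 5.18
  0.918 kPa = 0.918 × 10³ Pa = 918
Sum: 5.55 + 287 + 5.18 + 918 = 1215.73

1215.73 Pa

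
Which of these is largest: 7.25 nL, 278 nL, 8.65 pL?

278 nL

7.25 nL = 0.00000000725 L
278 nL = 0.000000278 L
8.65 pL = 0.00000000000865 L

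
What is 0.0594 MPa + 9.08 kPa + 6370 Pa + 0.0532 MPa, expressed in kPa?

In kPa:
  0.0594 MPa = 0.0594 × 10³ kPa = 59.4
  9.08 kPa → 9.08
  6370 Pa = 6370 × 10⁻³ kPa = 6.37
  0.0532 MPa = 0.0532 × 10³ kPa = 53.2
Sum: 59.4 + 9.08 + 6.37 + 53.2 = 128.05

128.05 kPa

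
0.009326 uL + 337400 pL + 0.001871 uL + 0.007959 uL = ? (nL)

356.556 nL

In nL:
  0.009326 uL = 0.009326 × 10^3 nL = 9.326
  337400 pL = 337400 × 10^-3 nL = 337.4
  0.001871 uL = 0.001871 × 10^3 nL = 1.871
  0.007959 uL = 0.007959 × 10^3 nL = 7.959
Sum: 9.326 + 337.4 + 1.871 + 7.959 = 356.556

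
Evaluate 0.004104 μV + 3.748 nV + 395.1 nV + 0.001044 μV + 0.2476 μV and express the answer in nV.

In nV:
  0.004104 μV = 0.004104 × 10^3 nV = 4.104
  3.748 nV → 3.748
  395.1 nV → 395.1
  0.001044 μV = 0.001044 × 10^3 nV = 1.044
  0.2476 μV = 0.2476 × 10^3 nV = 247.6
Sum: 4.104 + 3.748 + 395.1 + 1.044 + 247.6 = 651.596

651.596 nV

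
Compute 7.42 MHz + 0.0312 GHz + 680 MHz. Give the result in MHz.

718.62 MHz

In MHz:
  7.42 MHz → 7.42
  0.0312 GHz = 0.0312 × 10³ MHz = 31.2
  680 MHz → 680
Sum: 7.42 + 31.2 + 680 = 718.62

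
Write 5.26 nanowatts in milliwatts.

0.00000526 milliwatts

nano = 1e-9, milli = 1e-3; factor is 1e-6.
5.26 × 1e-6 = 0.00000526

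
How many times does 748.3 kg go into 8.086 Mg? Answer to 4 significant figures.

(8.086 × 10⁶) / (748.3 × 10³) = 0.010806 × 10³

10.81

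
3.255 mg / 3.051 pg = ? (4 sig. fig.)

1067000000

(3.255 × 10^-3) / (3.051 × 10^-12) = 1.0669 × 10^9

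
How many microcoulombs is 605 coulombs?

605000000 microcoulombs

(no prefix) = 1e0, micro = 1e-6; factor is 1e6.
605 × 1e6 = 605000000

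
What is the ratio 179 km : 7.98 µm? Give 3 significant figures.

22400000000

(179 × 10^3) / (7.98 × 10^-6) = 22.43 × 10^9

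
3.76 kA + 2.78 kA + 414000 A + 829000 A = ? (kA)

In kA:
  3.76 kA → 3.76
  2.78 kA → 2.78
  414000 A = 414000 × 10⁻³ kA = 414
  829000 A = 829000 × 10⁻³ kA = 829
Sum: 3.76 + 2.78 + 414 + 829 = 1249.54

1249.54 kA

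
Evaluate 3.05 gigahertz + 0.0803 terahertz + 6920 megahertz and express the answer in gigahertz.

In gigahertz:
  3.05 gigahertz → 3.05
  0.0803 terahertz = 0.0803e3 gigahertz = 80.3
  6920 megahertz = 6920e-3 gigahertz = 6.92
Sum: 3.05 + 80.3 + 6.92 = 90.27

90.27 gigahertz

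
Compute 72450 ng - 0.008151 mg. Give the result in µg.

64.299 µg

In µg:
  72450 ng = 72450e-3 µg = 72.45
  0.008151 mg = 0.008151e3 µg = 8.151
Difference: 72.45 - 8.151 = 64.299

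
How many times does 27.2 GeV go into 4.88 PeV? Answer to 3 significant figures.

(4.88e15) / (27.2e9) = 0.1794e6

179000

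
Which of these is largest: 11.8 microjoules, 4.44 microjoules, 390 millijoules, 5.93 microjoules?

390 millijoules

11.8 microjoules = 0.0000118 joules
4.44 microjoules = 0.00000444 joules
390 millijoules = 0.39 joules
5.93 microjoules = 0.00000593 joules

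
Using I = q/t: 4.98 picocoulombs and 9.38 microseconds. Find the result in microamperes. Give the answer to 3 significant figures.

0.531 microamperes

(4.98e-12) / (9.38e-6) = 0.53092e-6 A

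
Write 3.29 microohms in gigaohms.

micro = 10^-6, giga = 10^9; factor is 10^-15.
3.29 × 10^-15 = 0.00000000000000329

0.00000000000000329 gigaohms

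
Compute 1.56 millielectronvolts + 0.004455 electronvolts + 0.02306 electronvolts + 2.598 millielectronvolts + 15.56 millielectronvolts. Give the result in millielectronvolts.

47.233 millielectronvolts

In millielectronvolts:
  1.56 millielectronvolts → 1.56
  0.004455 electronvolts = 0.004455 × 10^3 millielectronvolts = 4.455
  0.02306 electronvolts = 0.02306 × 10^3 millielectronvolts = 23.06
  2.598 millielectronvolts → 2.598
  15.56 millielectronvolts → 15.56
Sum: 1.56 + 4.455 + 23.06 + 2.598 + 15.56 = 47.233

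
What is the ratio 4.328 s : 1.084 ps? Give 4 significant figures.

3993000000000

(4.328) / (1.084 × 10⁻¹²) = 3.9926 × 10¹²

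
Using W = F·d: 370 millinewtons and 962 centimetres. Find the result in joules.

370e-3 × 962e-2 = 355940e-5 J

3.5594 joules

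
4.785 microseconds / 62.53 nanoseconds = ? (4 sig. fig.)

76.52

(4.785e-6) / (62.53e-9) = 0.076523e3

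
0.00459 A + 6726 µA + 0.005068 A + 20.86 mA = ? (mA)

37.244 mA

In mA:
  0.00459 A = 0.00459e3 mA = 4.59
  6726 µA = 6726e-3 mA = 6.726
  0.005068 A = 0.005068e3 mA = 5.068
  20.86 mA → 20.86
Sum: 4.59 + 6.726 + 5.068 + 20.86 = 37.244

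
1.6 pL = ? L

pico = 1e-12, (no prefix) = 1e0; factor is 1e-12.
1.6 × 1e-12 = 0.0000000000016

0.0000000000016 L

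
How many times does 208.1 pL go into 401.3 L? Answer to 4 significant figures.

(401.3) / (208.1 × 10^-12) = 1.9284 × 10^12

1928000000000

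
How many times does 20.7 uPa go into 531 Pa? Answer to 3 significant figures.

25700000

(531) / (20.7e-6) = 25.65e6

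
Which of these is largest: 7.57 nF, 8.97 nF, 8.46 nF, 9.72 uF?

9.72 uF

7.57 nF = 0.00000000757 F
8.97 nF = 0.00000000897 F
8.46 nF = 0.00000000846 F
9.72 uF = 0.00000972 F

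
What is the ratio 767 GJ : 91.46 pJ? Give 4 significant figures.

(767 × 10^9) / (91.46 × 10^-12) = 8.3862 × 10^21

8386000000000000000000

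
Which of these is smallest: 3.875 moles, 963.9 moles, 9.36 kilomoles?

3.875 moles

3.875 moles = 3.875 moles
963.9 moles = 963.9 moles
9.36 kilomoles = 9360 moles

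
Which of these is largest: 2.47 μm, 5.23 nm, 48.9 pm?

2.47 μm

2.47 μm = 0.00000247 m
5.23 nm = 0.00000000523 m
48.9 pm = 0.0000000000489 m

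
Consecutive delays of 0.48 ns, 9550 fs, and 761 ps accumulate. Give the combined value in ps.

In ps:
  0.48 ns = 0.48 × 10³ ps = 480
  9550 fs = 9550 × 10⁻³ ps = 9.55
  761 ps → 761
Sum: 480 + 9.55 + 761 = 1250.55

1250.55 ps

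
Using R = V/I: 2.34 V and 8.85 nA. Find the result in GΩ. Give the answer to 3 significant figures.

(2.34) / (8.85 × 10⁻⁹) = 0.26441 × 10⁹ Ω

0.264 GΩ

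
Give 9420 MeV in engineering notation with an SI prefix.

= 9.42e9 eV; 1e9 is giga.

9.42 GeV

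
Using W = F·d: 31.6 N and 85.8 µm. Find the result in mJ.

2.71128 mJ

31.6 × 85.8e-6 = 2711.28e-6 J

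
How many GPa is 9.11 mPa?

milli = 10⁻³, giga = 10⁹; factor is 10⁻¹².
9.11 × 10⁻¹² = 0.00000000000911

0.00000000000911 GPa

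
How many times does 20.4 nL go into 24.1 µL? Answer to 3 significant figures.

(24.1e-6) / (20.4e-9) = 1.181e3

1180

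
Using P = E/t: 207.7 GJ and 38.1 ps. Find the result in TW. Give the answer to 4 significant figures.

5451000000 TW

(207.7e9) / (38.1e-12) = 5.45144e21 W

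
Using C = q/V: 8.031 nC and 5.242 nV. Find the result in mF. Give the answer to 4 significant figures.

(8.031e-9) / (5.242e-9) = 1.53205 F

1532 mF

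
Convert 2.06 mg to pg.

milli = 10⁻³, pico = 10⁻¹²; factor is 10⁹.
2.06 × 10⁹ = 2060000000

2060000000 pg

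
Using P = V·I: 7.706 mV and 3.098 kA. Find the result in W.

7.706 × 10⁻³ × 3.098 × 10³ = 23.873188 W

23.873188 W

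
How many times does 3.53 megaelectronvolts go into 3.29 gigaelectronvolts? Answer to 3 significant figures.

932

(3.29e9) / (3.53e6) = 0.932e3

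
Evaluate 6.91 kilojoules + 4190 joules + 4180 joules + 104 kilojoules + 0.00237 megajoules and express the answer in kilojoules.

In kilojoules:
  6.91 kilojoules → 6.91
  4190 joules = 4190e-3 kilojoules = 4.19
  4180 joules = 4180e-3 kilojoules = 4.18
  104 kilojoules → 104
  0.00237 megajoules = 0.00237e3 kilojoules = 2.37
Sum: 6.91 + 4.19 + 4.18 + 104 + 2.37 = 121.65

121.65 kilojoules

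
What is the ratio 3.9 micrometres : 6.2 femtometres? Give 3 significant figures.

(3.9e-6) / (6.2e-15) = 0.629e9

629000000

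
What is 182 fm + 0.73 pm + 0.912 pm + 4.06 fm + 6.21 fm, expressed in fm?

1834.27 fm

In fm:
  182 fm → 182
  0.73 pm = 0.73e3 fm = 730
  0.912 pm = 0.912e3 fm = 912
  4.06 fm → 4.06
  6.21 fm → 6.21
Sum: 182 + 730 + 912 + 4.06 + 6.21 = 1834.27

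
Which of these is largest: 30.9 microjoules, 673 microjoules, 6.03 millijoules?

6.03 millijoules

30.9 microjoules = 0.0000309 joules
673 microjoules = 0.000673 joules
6.03 millijoules = 0.00603 joules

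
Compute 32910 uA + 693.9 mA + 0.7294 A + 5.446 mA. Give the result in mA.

1461.656 mA

In mA:
  32910 uA = 32910e-3 mA = 32.91
  693.9 mA → 693.9
  0.7294 A = 0.7294e3 mA = 729.4
  5.446 mA → 5.446
Sum: 32.91 + 693.9 + 729.4 + 5.446 = 1461.656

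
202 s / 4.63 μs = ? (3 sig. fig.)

(202) / (4.63e-6) = 43.63e6

43600000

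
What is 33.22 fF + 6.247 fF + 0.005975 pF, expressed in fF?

45.442 fF

In fF:
  33.22 fF → 33.22
  6.247 fF → 6.247
  0.005975 pF = 0.005975 × 10^3 fF = 5.975
Sum: 33.22 + 6.247 + 5.975 = 45.442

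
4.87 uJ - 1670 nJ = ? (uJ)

3.2 uJ

In uJ:
  4.87 uJ → 4.87
  1670 nJ = 1670 × 10^-3 uJ = 1.67
Difference: 4.87 - 1.67 = 3.2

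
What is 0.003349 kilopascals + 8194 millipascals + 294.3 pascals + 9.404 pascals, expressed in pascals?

315.247 pascals

In pascals:
  0.003349 kilopascals = 0.003349 × 10³ pascals = 3.349
  8194 millipascals = 8194 × 10⁻³ pascals = 8.194
  294.3 pascals → 294.3
  9.404 pascals → 9.404
Sum: 3.349 + 8.194 + 294.3 + 9.404 = 315.247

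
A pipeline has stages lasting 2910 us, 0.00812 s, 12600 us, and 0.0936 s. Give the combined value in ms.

In ms:
  2910 us = 2910 × 10⁻³ ms = 2.91
  0.00812 s = 0.00812 × 10³ ms = 8.12
  12600 us = 12600 × 10⁻³ ms = 12.6
  0.0936 s = 0.0936 × 10³ ms = 93.6
Sum: 2.91 + 8.12 + 12.6 + 93.6 = 117.23

117.23 ms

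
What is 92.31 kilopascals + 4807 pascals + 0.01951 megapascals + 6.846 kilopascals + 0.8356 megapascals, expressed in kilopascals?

In kilopascals:
  92.31 kilopascals → 92.31
  4807 pascals = 4807e-3 kilopascals = 4.807
  0.01951 megapascals = 0.01951e3 kilopascals = 19.51
  6.846 kilopascals → 6.846
  0.8356 megapascals = 0.8356e3 kilopascals = 835.6
Sum: 92.31 + 4.807 + 19.51 + 6.846 + 835.6 = 959.073

959.073 kilopascals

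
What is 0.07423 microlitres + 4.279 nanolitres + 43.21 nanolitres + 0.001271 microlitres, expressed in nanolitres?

In nanolitres:
  0.07423 microlitres = 0.07423 × 10³ nanolitres = 74.23
  4.279 nanolitres → 4.279
  43.21 nanolitres → 43.21
  0.001271 microlitres = 0.001271 × 10³ nanolitres = 1.271
Sum: 74.23 + 4.279 + 43.21 + 1.271 = 122.99

122.99 nanolitres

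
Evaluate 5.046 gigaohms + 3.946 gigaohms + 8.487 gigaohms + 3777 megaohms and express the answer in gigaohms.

In gigaohms:
  5.046 gigaohms → 5.046
  3.946 gigaohms → 3.946
  8.487 gigaohms → 8.487
  3777 megaohms = 3777 × 10⁻³ gigaohms = 3.777
Sum: 5.046 + 3.946 + 8.487 + 3.777 = 21.256

21.256 gigaohms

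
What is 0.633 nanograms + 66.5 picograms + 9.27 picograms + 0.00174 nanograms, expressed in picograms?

In picograms:
  0.633 nanograms = 0.633 × 10^3 picograms = 633
  66.5 picograms → 66.5
  9.27 picograms → 9.27
  0.00174 nanograms = 0.00174 × 10^3 picograms = 1.74
Sum: 633 + 66.5 + 9.27 + 1.74 = 710.51

710.51 picograms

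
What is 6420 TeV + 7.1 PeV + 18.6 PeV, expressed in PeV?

32.12 PeV

In PeV:
  6420 TeV = 6420 × 10⁻³ PeV = 6.42
  7.1 PeV → 7.1
  18.6 PeV → 18.6
Sum: 6.42 + 7.1 + 18.6 = 32.12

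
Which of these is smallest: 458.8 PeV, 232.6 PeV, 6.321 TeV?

458.8 PeV = 458800000000000000 eV
232.6 PeV = 232600000000000000 eV
6.321 TeV = 6321000000000 eV

6.321 TeV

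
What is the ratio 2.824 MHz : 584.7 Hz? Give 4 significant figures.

(2.824 × 10^6) / (584.7) = 0.0048298 × 10^6

4830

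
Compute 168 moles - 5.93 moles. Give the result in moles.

In moles:
  168 moles → 168
  5.93 moles → 5.93
Difference: 168 - 5.93 = 162.07

162.07 moles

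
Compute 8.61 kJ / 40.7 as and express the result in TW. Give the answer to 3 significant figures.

212000000 TW

(8.61 × 10^3) / (40.7 × 10^-18) = 0.21155 × 10^21 W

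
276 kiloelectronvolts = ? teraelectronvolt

0.000000276 teraelectronvolts

kilo = 10^3, tera = 10^12; factor is 10^-9.
276 × 10^-9 = 0.000000276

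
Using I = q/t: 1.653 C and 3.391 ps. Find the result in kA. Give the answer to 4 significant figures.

487500000 kA

(1.653) / (3.391 × 10⁻¹²) = 0.487467 × 10¹² A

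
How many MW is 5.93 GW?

giga = 10⁹, mega = 10⁶; factor is 10³.
5.93 × 10³ = 5930

5930 MW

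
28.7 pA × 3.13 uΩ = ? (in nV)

0.000000089831 nV

28.7e-12 × 3.13e-6 = 89.831e-18 V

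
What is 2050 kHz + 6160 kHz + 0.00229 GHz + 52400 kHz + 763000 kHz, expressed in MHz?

In MHz:
  2050 kHz = 2050 × 10⁻³ MHz = 2.05
  6160 kHz = 6160 × 10⁻³ MHz = 6.16
  0.00229 GHz = 0.00229 × 10³ MHz = 2.29
  52400 kHz = 52400 × 10⁻³ MHz = 52.4
  763000 kHz = 763000 × 10⁻³ MHz = 763
Sum: 2.05 + 6.16 + 2.29 + 52.4 + 763 = 825.9

825.9 MHz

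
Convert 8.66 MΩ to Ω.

mega = 10^6, (no prefix) = 10^0; factor is 10^6.
8.66 × 10^6 = 8660000

8660000 Ω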